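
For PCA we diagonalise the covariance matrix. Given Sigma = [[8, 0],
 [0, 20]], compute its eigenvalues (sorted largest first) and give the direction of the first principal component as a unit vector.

Step 1 — characteristic polynomial of 2×2 Sigma:
  det(Sigma - λI) = λ² - trace · λ + det = 0.
  trace = 8 + 20 = 28, det = 8·20 - (0)² = 160.
Step 2 — discriminant:
  Δ = trace² - 4·det = 784 - 640 = 144.
Step 3 — eigenvalues:
  λ = (trace ± √Δ)/2 = (28 ± 12)/2,
  λ_1 = 20,  λ_2 = 8.

Step 4 — unit eigenvector for λ_1: Sigma is diagonal, so its eigenvectors are the coordinate axes. λ_1 = 20 is the diagonal entry on the second coordinate axis, hence
  v_1 = (0, 1) (||v_1|| = 1).

λ_1 = 20,  λ_2 = 8;  v_1 ≈ (0, 1)


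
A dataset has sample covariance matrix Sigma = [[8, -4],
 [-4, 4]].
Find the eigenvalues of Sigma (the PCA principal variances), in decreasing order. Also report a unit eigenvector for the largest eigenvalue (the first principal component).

Step 1 — characteristic polynomial of 2×2 Sigma:
  det(Sigma - λI) = λ² - trace · λ + det = 0.
  trace = 8 + 4 = 12, det = 8·4 - (-4)² = 16.
Step 2 — discriminant:
  Δ = trace² - 4·det = 144 - 64 = 80.
Step 3 — eigenvalues:
  λ = (trace ± √Δ)/2 = (12 ± 8.9443)/2,
  λ_1 = 10.4721,  λ_2 = 1.5279.

Step 4 — unit eigenvector for λ_1: solve (Sigma - λ_1 I)v = 0. First row:
  (8 - 10.4721)·v_x + (-4)·v_y = 0, i.e. (-2.4721)·v_x + (-4)·v_y = 0,
  so v ∝ (b, λ_1 - a) = (-4, 2.4721); multiply by -1 so the first entry is positive: u = (4, -2.4721).
  ||u|| = √((4)² + (-2.4721)²) = √(22.1115) ≈ 4.7023,
  v_1 = u/||u|| ≈ (0.8507, -0.5257) (||v_1|| = 1).

λ_1 = 10.4721,  λ_2 = 1.5279;  v_1 ≈ (0.8507, -0.5257)


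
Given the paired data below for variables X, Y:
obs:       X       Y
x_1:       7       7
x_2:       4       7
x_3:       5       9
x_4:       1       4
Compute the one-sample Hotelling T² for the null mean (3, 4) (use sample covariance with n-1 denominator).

Step 1 — sample mean vector:
  mean(X) = (7 + 4 + 5 + 1) / 4 = 17/4 = 4.25
  mean(Y) = (7 + 7 + 9 + 4) / 4 = 27/4 = 6.75
  x̄ = (4.25, 6.75),  deviation x̄ - mu_0 = (4.25, 6.75) - (3, 4) = (1.25, 2.75).

Step 2 — sample covariance matrix, S[i,j] = (1/(n-1)) · Σ_k (x_{k,i} - mean_i) · (x_{k,j} - mean_j), divisor n-1 = 3:
  S[X,X] = ((2.75)·(2.75) + (-0.25)·(-0.25) + (0.75)·(0.75) + (-3.25)·(-3.25)) / 3 = 18.75/3 = 6.25
  S[X,Y] = ((2.75)·(0.25) + (-0.25)·(0.25) + (0.75)·(2.25) + (-3.25)·(-2.75)) / 3 = 11.25/3 = 3.75
  S[Y,Y] = ((0.25)·(0.25) + (0.25)·(0.25) + (2.25)·(2.25) + (-2.75)·(-2.75)) / 3 = 12.75/3 = 4.25
  S = [[6.25, 3.75],
 [3.75, 4.25]].

Step 3 — invert S. det(S) = 6.25·4.25 - (3.75)² = 12.5.
  S^{-1} = (1/det) · [[d, -b], [-b, a]] = [[0.34, -0.3],
 [-0.3, 0.5]].

Step 4 — quadratic form (x̄ - mu_0)^T · S^{-1} · (x̄ - mu_0):
  S^{-1} · (x̄ - mu_0) = (-0.4, 1),
  (x̄ - mu_0)^T · [...] = (1.25)·(-0.4) + (2.75)·(1) = 2.25.

Step 5 — scale by n: T² = 4 · 2.25 = 9.

T² ≈ 9


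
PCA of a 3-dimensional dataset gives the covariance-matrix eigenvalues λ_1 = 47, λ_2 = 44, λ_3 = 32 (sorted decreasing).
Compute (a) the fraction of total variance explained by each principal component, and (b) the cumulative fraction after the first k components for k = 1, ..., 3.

Step 1 — total variance = trace(Sigma) = Σ λ_i = 47 + 44 + 32 = 123.

Step 2 — fraction explained by component i = λ_i / Σ λ:
  PC1: 47/123 = 0.3821
  PC2: 44/123 = 0.3577
  PC3: 32/123 = 0.2602

Step 3 — cumulative fraction after k components = (λ_1 + ... + λ_k) / Σ λ:
  k = 1: 47/123 = 0.3821
  k = 2: (47 + 44)/123 = 91/123 = 0.7398
  k = 3: (47 + 44 + 32)/123 = 123/123 = 1

Summary (fraction, with percent):

explained: PC1 0.3821 (38.21%), PC2 0.3577 (35.77%), PC3 0.2602 (26.02%);  cumulative: 0.3821, 0.7398, 1


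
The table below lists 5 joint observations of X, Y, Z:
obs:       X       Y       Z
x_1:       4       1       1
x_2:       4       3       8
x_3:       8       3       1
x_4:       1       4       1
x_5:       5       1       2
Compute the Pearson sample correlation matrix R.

Step 1 — column means:
  mean(X) = (4 + 4 + 8 + 1 + 5) / 5 = 22/5 = 4.4
  mean(Y) = (1 + 3 + 3 + 4 + 1) / 5 = 12/5 = 2.4
  mean(Z) = (1 + 8 + 1 + 1 + 2) / 5 = 13/5 = 2.6

Step 2 — sample variances and covariances s[i,j] = (1/(n-1)) · Σ_k (x_{k,i} - mean_i) · (x_{k,j} - mean_j), with n-1 = 4:
  s[X,X] = ((-0.4)·(-0.4) + (-0.4)·(-0.4) + (3.6)·(3.6) + (-3.4)·(-3.4) + (0.6)·(0.6)) / 4 = 25.2/4 = 6.3
  s[X,Y] = ((-0.4)·(-1.4) + (-0.4)·(0.6) + (3.6)·(0.6) + (-3.4)·(1.6) + (0.6)·(-1.4)) / 4 = -3.8/4 = -0.95
  s[X,Z] = ((-0.4)·(-1.6) + (-0.4)·(5.4) + (3.6)·(-1.6) + (-3.4)·(-1.6) + (0.6)·(-0.6)) / 4 = -2.2/4 = -0.55
  s[Y,Y] = ((-1.4)·(-1.4) + (0.6)·(0.6) + (0.6)·(0.6) + (1.6)·(1.6) + (-1.4)·(-1.4)) / 4 = 7.2/4 = 1.8
  s[Y,Z] = ((-1.4)·(-1.6) + (0.6)·(5.4) + (0.6)·(-1.6) + (1.6)·(-1.6) + (-1.4)·(-0.6)) / 4 = 2.8/4 = 0.7
  s[Z,Z] = ((-1.6)·(-1.6) + (5.4)·(5.4) + (-1.6)·(-1.6) + (-1.6)·(-1.6) + (-0.6)·(-0.6)) / 4 = 37.2/4 = 9.3
  Sample standard deviations s_i = √(s[i,i]):
  s(X) = √(6.3) = 2.51
  s(Y) = √(1.8) = 1.3416
  s(Z) = √(9.3) = 3.0496

Step 3 — r_{ij} = s_{ij} / (s_i · s_j):
  r[X,X] = 1 (diagonal).
  r[X,Y] = -0.95 / (2.51 · 1.3416) = -0.95 / 3.3675 = -0.2821
  r[X,Z] = -0.55 / (2.51 · 3.0496) = -0.55 / 7.6544 = -0.0719
  r[Y,Y] = 1 (diagonal).
  r[Y,Z] = 0.7 / (1.3416 · 3.0496) = 0.7 / 4.0915 = 0.1711
  r[Z,Z] = 1 (diagonal).

R is symmetric with unit diagonal. Assembling:

R = [[1, -0.2821, -0.0719],
 [-0.2821, 1, 0.1711],
 [-0.0719, 0.1711, 1]]


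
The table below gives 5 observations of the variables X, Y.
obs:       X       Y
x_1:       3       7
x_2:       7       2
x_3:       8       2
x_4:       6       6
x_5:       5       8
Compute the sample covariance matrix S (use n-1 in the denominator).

Step 1 — column means:
  mean(X) = (3 + 7 + 8 + 6 + 5) / 5 = 29/5 = 5.8
  mean(Y) = (7 + 2 + 2 + 6 + 8) / 5 = 25/5 = 5

Step 2 — sample covariance S[i,j] = (1/(n-1)) · Σ_k (x_{k,i} - mean_i) · (x_{k,j} - mean_j), with n-1 = 4.
  S[X,X] = ((-2.8)·(-2.8) + (1.2)·(1.2) + (2.2)·(2.2) + (0.2)·(0.2) + (-0.8)·(-0.8)) / 4 = 14.8/4 = 3.7
  S[X,Y] = ((-2.8)·(2) + (1.2)·(-3) + (2.2)·(-3) + (0.2)·(1) + (-0.8)·(3)) / 4 = -18/4 = -4.5
  S[Y,Y] = ((2)·(2) + (-3)·(-3) + (-3)·(-3) + (1)·(1) + (3)·(3)) / 4 = 32/4 = 8

S is symmetric (S[j,i] = S[i,j]). Assembling:

S = [[3.7, -4.5],
 [-4.5, 8]]


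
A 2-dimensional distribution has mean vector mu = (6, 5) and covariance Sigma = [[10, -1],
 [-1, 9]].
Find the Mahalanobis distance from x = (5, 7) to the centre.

Step 1 — centre the observation: (x - mu) = (-1, 2).

Step 2 — invert Sigma. det(Sigma) = 10·9 - (-1)² = 89.
  Sigma^{-1} = (1/det) · [[d, -b], [-b, a]] = [[0.1011, 0.0112],
 [0.0112, 0.1124]].

Step 3 — form the quadratic (x - mu)^T · Sigma^{-1} · (x - mu):
  Sigma^{-1} · (x - mu) = (-0.0787, 0.2135).
  (x - mu)^T · [Sigma^{-1} · (x - mu)] = (-1)·(-0.0787) + (2)·(0.2135) = 0.5056.

Step 4 — take square root: d = √(0.5056) ≈ 0.7111.

d(x, mu) = √(0.5056) ≈ 0.7111


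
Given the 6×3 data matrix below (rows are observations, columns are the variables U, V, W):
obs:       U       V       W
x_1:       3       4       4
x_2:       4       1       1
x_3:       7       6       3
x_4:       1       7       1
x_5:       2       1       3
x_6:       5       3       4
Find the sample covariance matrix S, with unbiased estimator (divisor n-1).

Step 1 — column means:
  mean(U) = (3 + 4 + 7 + 1 + 2 + 5) / 6 = 22/6 = 3.6667
  mean(V) = (4 + 1 + 6 + 7 + 1 + 3) / 6 = 22/6 = 3.6667
  mean(W) = (4 + 1 + 3 + 1 + 3 + 4) / 6 = 16/6 = 2.6667

Step 2 — sample covariance S[i,j] = (1/(n-1)) · Σ_k (x_{k,i} - mean_i) · (x_{k,j} - mean_j), with n-1 = 5.
  S[U,U] = ((-0.6667)·(-0.6667) + (0.3333)·(0.3333) + (3.3333)·(3.3333) + (-2.6667)·(-2.6667) + (-1.6667)·(-1.6667) + (1.3333)·(1.3333)) / 5 = 23.3333/5 = 4.6667
  S[U,V] = ((-0.6667)·(0.3333) + (0.3333)·(-2.6667) + (3.3333)·(2.3333) + (-2.6667)·(3.3333) + (-1.6667)·(-2.6667) + (1.3333)·(-0.6667)) / 5 = 1.3333/5 = 0.2667
  S[U,W] = ((-0.6667)·(1.3333) + (0.3333)·(-1.6667) + (3.3333)·(0.3333) + (-2.6667)·(-1.6667) + (-1.6667)·(0.3333) + (1.3333)·(1.3333)) / 5 = 5.3333/5 = 1.0667
  S[V,V] = ((0.3333)·(0.3333) + (-2.6667)·(-2.6667) + (2.3333)·(2.3333) + (3.3333)·(3.3333) + (-2.6667)·(-2.6667) + (-0.6667)·(-0.6667)) / 5 = 31.3333/5 = 6.2667
  S[V,W] = ((0.3333)·(1.3333) + (-2.6667)·(-1.6667) + (2.3333)·(0.3333) + (3.3333)·(-1.6667) + (-2.6667)·(0.3333) + (-0.6667)·(1.3333)) / 5 = -1.6667/5 = -0.3333
  S[W,W] = ((1.3333)·(1.3333) + (-1.6667)·(-1.6667) + (0.3333)·(0.3333) + (-1.6667)·(-1.6667) + (0.3333)·(0.3333) + (1.3333)·(1.3333)) / 5 = 9.3333/5 = 1.8667

S is symmetric (S[j,i] = S[i,j]). Assembling:

S = [[4.6667, 0.2667, 1.0667],
 [0.2667, 6.2667, -0.3333],
 [1.0667, -0.3333, 1.8667]]


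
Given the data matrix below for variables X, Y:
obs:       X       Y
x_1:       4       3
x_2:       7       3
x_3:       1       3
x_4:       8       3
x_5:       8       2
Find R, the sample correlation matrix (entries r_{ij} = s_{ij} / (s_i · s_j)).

Step 1 — column means:
  mean(X) = (4 + 7 + 1 + 8 + 8) / 5 = 28/5 = 5.6
  mean(Y) = (3 + 3 + 3 + 3 + 2) / 5 = 14/5 = 2.8

Step 2 — sample variances and covariances s[i,j] = (1/(n-1)) · Σ_k (x_{k,i} - mean_i) · (x_{k,j} - mean_j), with n-1 = 4:
  s[X,X] = ((-1.6)·(-1.6) + (1.4)·(1.4) + (-4.6)·(-4.6) + (2.4)·(2.4) + (2.4)·(2.4)) / 4 = 37.2/4 = 9.3
  s[X,Y] = ((-1.6)·(0.2) + (1.4)·(0.2) + (-4.6)·(0.2) + (2.4)·(0.2) + (2.4)·(-0.8)) / 4 = -2.4/4 = -0.6
  s[Y,Y] = ((0.2)·(0.2) + (0.2)·(0.2) + (0.2)·(0.2) + (0.2)·(0.2) + (-0.8)·(-0.8)) / 4 = 0.8/4 = 0.2
  Sample standard deviations s_i = √(s[i,i]):
  s(X) = √(9.3) = 3.0496
  s(Y) = √(0.2) = 0.4472

Step 3 — r_{ij} = s_{ij} / (s_i · s_j):
  r[X,X] = 1 (diagonal).
  r[X,Y] = -0.6 / (3.0496 · 0.4472) = -0.6 / 1.3638 = -0.4399
  r[Y,Y] = 1 (diagonal).

R is symmetric with unit diagonal. Assembling:

R = [[1, -0.4399],
 [-0.4399, 1]]


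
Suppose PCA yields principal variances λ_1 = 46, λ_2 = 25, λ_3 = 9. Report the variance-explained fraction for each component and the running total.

Step 1 — total variance = trace(Sigma) = Σ λ_i = 46 + 25 + 9 = 80.

Step 2 — fraction explained by component i = λ_i / Σ λ:
  PC1: 46/80 = 0.575
  PC2: 25/80 = 0.3125
  PC3: 9/80 = 0.1125

Step 3 — cumulative fraction after k components = (λ_1 + ... + λ_k) / Σ λ:
  k = 1: 46/80 = 0.575
  k = 2: (46 + 25)/80 = 71/80 = 0.8875
  k = 3: (46 + 25 + 9)/80 = 80/80 = 1

Summary (fraction, with percent):

explained: PC1 0.575 (57.5%), PC2 0.3125 (31.25%), PC3 0.1125 (11.25%);  cumulative: 0.575, 0.8875, 1


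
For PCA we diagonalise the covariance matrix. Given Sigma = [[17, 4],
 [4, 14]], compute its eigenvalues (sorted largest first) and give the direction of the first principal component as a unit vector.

Step 1 — characteristic polynomial of 2×2 Sigma:
  det(Sigma - λI) = λ² - trace · λ + det = 0.
  trace = 17 + 14 = 31, det = 17·14 - (4)² = 222.
Step 2 — discriminant:
  Δ = trace² - 4·det = 961 - 888 = 73.
Step 3 — eigenvalues:
  λ = (trace ± √Δ)/2 = (31 ± 8.544)/2,
  λ_1 = 19.772,  λ_2 = 11.228.

Step 4 — unit eigenvector for λ_1: solve (Sigma - λ_1 I)v = 0. First row:
  (17 - 19.772)·v_x + (4)·v_y = 0, i.e. (-2.772)·v_x + (4)·v_y = 0,
  so v ∝ (b, λ_1 - a) = (4, 2.772) = u.
  ||u|| = √((4)² + (2.772)²) = √(23.684) ≈ 4.8666,
  v_1 = u/||u|| ≈ (0.8219, 0.5696) (||v_1|| = 1).

λ_1 = 19.772,  λ_2 = 11.228;  v_1 ≈ (0.8219, 0.5696)


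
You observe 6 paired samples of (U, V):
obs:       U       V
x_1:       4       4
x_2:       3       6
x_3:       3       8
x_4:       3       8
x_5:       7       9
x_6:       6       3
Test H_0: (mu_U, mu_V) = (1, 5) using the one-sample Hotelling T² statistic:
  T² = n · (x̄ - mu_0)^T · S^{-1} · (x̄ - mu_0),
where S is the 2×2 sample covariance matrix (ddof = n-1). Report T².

Step 1 — sample mean vector:
  mean(U) = (4 + 3 + 3 + 3 + 7 + 6) / 6 = 26/6 = 4.3333
  mean(V) = (4 + 6 + 8 + 8 + 9 + 3) / 6 = 38/6 = 6.3333
  x̄ = (4.3333, 6.3333),  deviation x̄ - mu_0 = (4.3333, 6.3333) - (1, 5) = (3.3333, 1.3333).

Step 2 — sample covariance matrix, S[i,j] = (1/(n-1)) · Σ_k (x_{k,i} - mean_i) · (x_{k,j} - mean_j), divisor n-1 = 5:
  S[U,U] = ((-0.3333)·(-0.3333) + (-1.3333)·(-1.3333) + (-1.3333)·(-1.3333) + (-1.3333)·(-1.3333) + (2.6667)·(2.6667) + (1.6667)·(1.6667)) / 5 = 15.3333/5 = 3.0667
  S[U,V] = ((-0.3333)·(-2.3333) + (-1.3333)·(-0.3333) + (-1.3333)·(1.6667) + (-1.3333)·(1.6667) + (2.6667)·(2.6667) + (1.6667)·(-3.3333)) / 5 = -1.6667/5 = -0.3333
  S[V,V] = ((-2.3333)·(-2.3333) + (-0.3333)·(-0.3333) + (1.6667)·(1.6667) + (1.6667)·(1.6667) + (2.6667)·(2.6667) + (-3.3333)·(-3.3333)) / 5 = 29.3333/5 = 5.8667
  S = [[3.0667, -0.3333],
 [-0.3333, 5.8667]].

Step 3 — invert S. det(S) = 3.0667·5.8667 - (-0.3333)² = 17.88.
  S^{-1} = (1/det) · [[d, -b], [-b, a]] = [[0.3281, 0.0186],
 [0.0186, 0.1715]].

Step 4 — quadratic form (x̄ - mu_0)^T · S^{-1} · (x̄ - mu_0):
  S^{-1} · (x̄ - mu_0) = (1.1186, 0.2908),
  (x̄ - mu_0)^T · [...] = (3.3333)·(1.1186) + (1.3333)·(0.2908) = 4.1163.

Step 5 — scale by n: T² = 6 · 4.1163 = 24.698.

T² ≈ 24.698


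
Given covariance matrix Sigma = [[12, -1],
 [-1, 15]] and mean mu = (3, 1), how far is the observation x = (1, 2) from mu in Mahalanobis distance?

Step 1 — centre the observation: (x - mu) = (-2, 1).

Step 2 — invert Sigma. det(Sigma) = 12·15 - (-1)² = 179.
  Sigma^{-1} = (1/det) · [[d, -b], [-b, a]] = [[0.0838, 0.0056],
 [0.0056, 0.067]].

Step 3 — form the quadratic (x - mu)^T · Sigma^{-1} · (x - mu):
  Sigma^{-1} · (x - mu) = (-0.162, 0.0559).
  (x - mu)^T · [Sigma^{-1} · (x - mu)] = (-2)·(-0.162) + (1)·(0.0559) = 0.3799.

Step 4 — take square root: d = √(0.3799) ≈ 0.6164.

d(x, mu) = √(0.3799) ≈ 0.6164


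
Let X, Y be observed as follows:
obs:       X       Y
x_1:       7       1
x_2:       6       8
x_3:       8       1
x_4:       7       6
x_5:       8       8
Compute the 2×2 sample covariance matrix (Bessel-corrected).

Step 1 — column means:
  mean(X) = (7 + 6 + 8 + 7 + 8) / 5 = 36/5 = 7.2
  mean(Y) = (1 + 8 + 1 + 6 + 8) / 5 = 24/5 = 4.8

Step 2 — sample covariance S[i,j] = (1/(n-1)) · Σ_k (x_{k,i} - mean_i) · (x_{k,j} - mean_j), with n-1 = 4.
  S[X,X] = ((-0.2)·(-0.2) + (-1.2)·(-1.2) + (0.8)·(0.8) + (-0.2)·(-0.2) + (0.8)·(0.8)) / 4 = 2.8/4 = 0.7
  S[X,Y] = ((-0.2)·(-3.8) + (-1.2)·(3.2) + (0.8)·(-3.8) + (-0.2)·(1.2) + (0.8)·(3.2)) / 4 = -3.8/4 = -0.95
  S[Y,Y] = ((-3.8)·(-3.8) + (3.2)·(3.2) + (-3.8)·(-3.8) + (1.2)·(1.2) + (3.2)·(3.2)) / 4 = 50.8/4 = 12.7

S is symmetric (S[j,i] = S[i,j]). Assembling:

S = [[0.7, -0.95],
 [-0.95, 12.7]]


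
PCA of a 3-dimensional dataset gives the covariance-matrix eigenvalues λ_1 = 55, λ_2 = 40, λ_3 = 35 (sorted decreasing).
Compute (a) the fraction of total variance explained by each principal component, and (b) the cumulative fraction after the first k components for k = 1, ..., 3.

Step 1 — total variance = trace(Sigma) = Σ λ_i = 55 + 40 + 35 = 130.

Step 2 — fraction explained by component i = λ_i / Σ λ:
  PC1: 55/130 = 0.4231
  PC2: 40/130 = 0.3077
  PC3: 35/130 = 0.2692

Step 3 — cumulative fraction after k components = (λ_1 + ... + λ_k) / Σ λ:
  k = 1: 55/130 = 0.4231
  k = 2: (55 + 40)/130 = 95/130 = 0.7308
  k = 3: (55 + 40 + 35)/130 = 130/130 = 1

Summary (fraction, with percent):

explained: PC1 0.4231 (42.31%), PC2 0.3077 (30.77%), PC3 0.2692 (26.92%);  cumulative: 0.4231, 0.7308, 1


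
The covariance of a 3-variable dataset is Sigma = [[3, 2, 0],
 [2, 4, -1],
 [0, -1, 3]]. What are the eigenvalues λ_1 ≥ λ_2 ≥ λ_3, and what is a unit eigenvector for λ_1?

Step 1 — characteristic polynomial p(λ) = det(λI - Sigma) = λ³ - tr·λ² + c_1·λ - det, where tr = trace, c_1 = sum of the principal 2×2 minors, det = det(Sigma):
  tr = 3 + 4 + 3 = 10,
  c_1 = (3·4 - (2)²) + (3·3 - (0)²) + (4·3 - (-1)²) = 8 + 9 + 11 = 28,
  det = 3·(4·3 - (-1)²) - (2)·((2)·3 - (-1)·(0)) + (0)·((2)·(-1) - 4·(0)) = 3·(11) - (2)·(6) + (0)·(-2) = 21.
  So p(λ) = λ³ - 10λ² + 28λ - 21.
Step 2 — look for an integer root (rational root theorem: any rational root is an integer divisor of 21). Testing λ = 3:
  p(3) = 27 - 90 + 84 - 21 = 0  ✓
  Dividing out (λ - 3): p(λ) = (λ - 3)(λ² - 7λ + 7).
Step 3 — remaining eigenvalues from the quadratic λ² - 7λ + 7 = 0:
  Δ = 7² - 4·7 = 49 - 28 = 21,  λ = (7 ± √21)/2 = (7 ± 4.5826)/2 ≈ 5.7913 or 1.2087.
  Sorted: λ_1 = 5.7913,  λ_2 = 3,  λ_3 = 1.2087  (check: sum = 10 = tr ✓).

Step 4 — unit eigenvector for λ_1 ≈ 5.7913: v spans the null space of (Sigma - λ_1 I), whose rows are
  r_1 = (-2.7913, 2, 0),  r_2 = (2, -1.7913, -1),  r_3 = (0, -1, -2.7913).
  v is orthogonal to every row, so take v ∝ r_1 × r_2 = ((2)·(-1) - (0)·(-1.7913), (0)·(2) - (-2.7913)·(-1), (-2.7913)·(-1.7913) - (2)·(2)) ≈ (-2, -2.7913, 1).
  Rescale (multiply by -1 so the first nonzero entry is positive): u = (2, 2.7913, -1).
  ||u|| = √((2)² + (2.7913)² + (-1)²) = √(12.7913) ≈ 3.5765,  v_1 = u/||u|| ≈ (0.5592, 0.7805, -0.2796) (||v_1|| = 1).

λ_1 = 5.7913,  λ_2 = 3,  λ_3 = 1.2087;  v_1 ≈ (0.5592, 0.7805, -0.2796)


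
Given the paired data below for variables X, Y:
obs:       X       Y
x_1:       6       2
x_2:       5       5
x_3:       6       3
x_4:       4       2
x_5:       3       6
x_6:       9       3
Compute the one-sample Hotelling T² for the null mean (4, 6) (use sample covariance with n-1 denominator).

Step 1 — sample mean vector:
  mean(X) = (6 + 5 + 6 + 4 + 3 + 9) / 6 = 33/6 = 5.5
  mean(Y) = (2 + 5 + 3 + 2 + 6 + 3) / 6 = 21/6 = 3.5
  x̄ = (5.5, 3.5),  deviation x̄ - mu_0 = (5.5, 3.5) - (4, 6) = (1.5, -2.5).

Step 2 — sample covariance matrix, S[i,j] = (1/(n-1)) · Σ_k (x_{k,i} - mean_i) · (x_{k,j} - mean_j), divisor n-1 = 5:
  S[X,X] = ((0.5)·(0.5) + (-0.5)·(-0.5) + (0.5)·(0.5) + (-1.5)·(-1.5) + (-2.5)·(-2.5) + (3.5)·(3.5)) / 5 = 21.5/5 = 4.3
  S[X,Y] = ((0.5)·(-1.5) + (-0.5)·(1.5) + (0.5)·(-0.5) + (-1.5)·(-1.5) + (-2.5)·(2.5) + (3.5)·(-0.5)) / 5 = -7.5/5 = -1.5
  S[Y,Y] = ((-1.5)·(-1.5) + (1.5)·(1.5) + (-0.5)·(-0.5) + (-1.5)·(-1.5) + (2.5)·(2.5) + (-0.5)·(-0.5)) / 5 = 13.5/5 = 2.7
  S = [[4.3, -1.5],
 [-1.5, 2.7]].

Step 3 — invert S. det(S) = 4.3·2.7 - (-1.5)² = 9.36.
  S^{-1} = (1/det) · [[d, -b], [-b, a]] = [[0.2885, 0.1603],
 [0.1603, 0.4594]].

Step 4 — quadratic form (x̄ - mu_0)^T · S^{-1} · (x̄ - mu_0):
  S^{-1} · (x̄ - mu_0) = (0.0321, -0.9081),
  (x̄ - mu_0)^T · [...] = (1.5)·(0.0321) + (-2.5)·(-0.9081) = 2.3184.

Step 5 — scale by n: T² = 6 · 2.3184 = 13.9103.

T² ≈ 13.9103


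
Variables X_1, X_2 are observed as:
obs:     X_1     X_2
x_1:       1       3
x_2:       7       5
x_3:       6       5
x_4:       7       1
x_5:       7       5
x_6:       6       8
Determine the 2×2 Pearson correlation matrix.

Step 1 — column means:
  mean(X_1) = (1 + 7 + 6 + 7 + 7 + 6) / 6 = 34/6 = 5.6667
  mean(X_2) = (3 + 5 + 5 + 1 + 5 + 8) / 6 = 27/6 = 4.5

Step 2 — sample variances and covariances s[i,j] = (1/(n-1)) · Σ_k (x_{k,i} - mean_i) · (x_{k,j} - mean_j), with n-1 = 5:
  s[X_1,X_1] = ((-4.6667)·(-4.6667) + (1.3333)·(1.3333) + (0.3333)·(0.3333) + (1.3333)·(1.3333) + (1.3333)·(1.3333) + (0.3333)·(0.3333)) / 5 = 27.3333/5 = 5.4667
  s[X_1,X_2] = ((-4.6667)·(-1.5) + (1.3333)·(0.5) + (0.3333)·(0.5) + (1.3333)·(-3.5) + (1.3333)·(0.5) + (0.3333)·(3.5)) / 5 = 5/5 = 1
  s[X_2,X_2] = ((-1.5)·(-1.5) + (0.5)·(0.5) + (0.5)·(0.5) + (-3.5)·(-3.5) + (0.5)·(0.5) + (3.5)·(3.5)) / 5 = 27.5/5 = 5.5
  Sample standard deviations s_i = √(s[i,i]):
  s(X_1) = √(5.4667) = 2.3381
  s(X_2) = √(5.5) = 2.3452

Step 3 — r_{ij} = s_{ij} / (s_i · s_j):
  r[X_1,X_1] = 1 (diagonal).
  r[X_1,X_2] = 1 / (2.3381 · 2.3452) = 1 / 5.4833 = 0.1824
  r[X_2,X_2] = 1 (diagonal).

R is symmetric with unit diagonal. Assembling:

R = [[1, 0.1824],
 [0.1824, 1]]


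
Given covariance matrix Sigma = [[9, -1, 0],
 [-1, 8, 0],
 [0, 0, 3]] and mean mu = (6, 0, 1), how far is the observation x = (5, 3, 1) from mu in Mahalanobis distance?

Step 1 — centre the observation: (x - mu) = (-1, 3, 0).

Step 2 — invert Sigma (cofactor / det for 3×3, or solve directly):
  Sigma^{-1} = [[0.1127, 0.0141, 0],
 [0.0141, 0.1268, 0],
 [0, 0, 0.3333]].

Step 3 — form the quadratic (x - mu)^T · Sigma^{-1} · (x - mu):
  Sigma^{-1} · (x - mu) = (-0.0704, 0.3662, 0).
  (x - mu)^T · [Sigma^{-1} · (x - mu)] = (-1)·(-0.0704) + (3)·(0.3662) + (0)·(0) = 1.169.

Step 4 — take square root: d = √(1.169) ≈ 1.0812.

d(x, mu) = √(1.169) ≈ 1.0812


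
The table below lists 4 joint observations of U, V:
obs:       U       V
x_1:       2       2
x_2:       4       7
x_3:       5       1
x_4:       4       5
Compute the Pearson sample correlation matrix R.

Step 1 — column means:
  mean(U) = (2 + 4 + 5 + 4) / 4 = 15/4 = 3.75
  mean(V) = (2 + 7 + 1 + 5) / 4 = 15/4 = 3.75

Step 2 — sample variances and covariances s[i,j] = (1/(n-1)) · Σ_k (x_{k,i} - mean_i) · (x_{k,j} - mean_j), with n-1 = 3:
  s[U,U] = ((-1.75)·(-1.75) + (0.25)·(0.25) + (1.25)·(1.25) + (0.25)·(0.25)) / 3 = 4.75/3 = 1.5833
  s[U,V] = ((-1.75)·(-1.75) + (0.25)·(3.25) + (1.25)·(-2.75) + (0.25)·(1.25)) / 3 = 0.75/3 = 0.25
  s[V,V] = ((-1.75)·(-1.75) + (3.25)·(3.25) + (-2.75)·(-2.75) + (1.25)·(1.25)) / 3 = 22.75/3 = 7.5833
  Sample standard deviations s_i = √(s[i,i]):
  s(U) = √(1.5833) = 1.2583
  s(V) = √(7.5833) = 2.7538

Step 3 — r_{ij} = s_{ij} / (s_i · s_j):
  r[U,U] = 1 (diagonal).
  r[U,V] = 0.25 / (1.2583 · 2.7538) = 0.25 / 3.4651 = 0.0721
  r[V,V] = 1 (diagonal).

R is symmetric with unit diagonal. Assembling:

R = [[1, 0.0721],
 [0.0721, 1]]


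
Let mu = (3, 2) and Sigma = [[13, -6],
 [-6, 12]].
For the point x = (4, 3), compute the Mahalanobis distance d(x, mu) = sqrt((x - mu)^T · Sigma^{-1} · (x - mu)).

Step 1 — centre the observation: (x - mu) = (1, 1).

Step 2 — invert Sigma. det(Sigma) = 13·12 - (-6)² = 120.
  Sigma^{-1} = (1/det) · [[d, -b], [-b, a]] = [[0.1, 0.05],
 [0.05, 0.1083]].

Step 3 — form the quadratic (x - mu)^T · Sigma^{-1} · (x - mu):
  Sigma^{-1} · (x - mu) = (0.15, 0.1583).
  (x - mu)^T · [Sigma^{-1} · (x - mu)] = (1)·(0.15) + (1)·(0.1583) = 0.3083.

Step 4 — take square root: d = √(0.3083) ≈ 0.5553.

d(x, mu) = √(0.3083) ≈ 0.5553


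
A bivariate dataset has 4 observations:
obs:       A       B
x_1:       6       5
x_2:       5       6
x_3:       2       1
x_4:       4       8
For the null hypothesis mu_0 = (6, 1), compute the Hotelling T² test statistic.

Step 1 — sample mean vector:
  mean(A) = (6 + 5 + 2 + 4) / 4 = 17/4 = 4.25
  mean(B) = (5 + 6 + 1 + 8) / 4 = 20/4 = 5
  x̄ = (4.25, 5),  deviation x̄ - mu_0 = (4.25, 5) - (6, 1) = (-1.75, 4).

Step 2 — sample covariance matrix, S[i,j] = (1/(n-1)) · Σ_k (x_{k,i} - mean_i) · (x_{k,j} - mean_j), divisor n-1 = 3:
  S[A,A] = ((1.75)·(1.75) + (0.75)·(0.75) + (-2.25)·(-2.25) + (-0.25)·(-0.25)) / 3 = 8.75/3 = 2.9167
  S[A,B] = ((1.75)·(0) + (0.75)·(1) + (-2.25)·(-4) + (-0.25)·(3)) / 3 = 9/3 = 3
  S[B,B] = ((0)·(0) + (1)·(1) + (-4)·(-4) + (3)·(3)) / 3 = 26/3 = 8.6667
  S = [[2.9167, 3],
 [3, 8.6667]].

Step 3 — invert S. det(S) = 2.9167·8.6667 - (3)² = 16.2778.
  S^{-1} = (1/det) · [[d, -b], [-b, a]] = [[0.5324, -0.1843],
 [-0.1843, 0.1792]].

Step 4 — quadratic form (x̄ - mu_0)^T · S^{-1} · (x̄ - mu_0):
  S^{-1} · (x̄ - mu_0) = (-1.6689, 1.0392),
  (x̄ - mu_0)^T · [...] = (-1.75)·(-1.6689) + (4)·(1.0392) = 7.0776.

Step 5 — scale by n: T² = 4 · 7.0776 = 28.3106.

T² ≈ 28.3106


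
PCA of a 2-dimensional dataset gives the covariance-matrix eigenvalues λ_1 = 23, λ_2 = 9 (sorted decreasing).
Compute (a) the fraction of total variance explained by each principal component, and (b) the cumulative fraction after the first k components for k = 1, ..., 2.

Step 1 — total variance = trace(Sigma) = Σ λ_i = 23 + 9 = 32.

Step 2 — fraction explained by component i = λ_i / Σ λ:
  PC1: 23/32 = 0.7188
  PC2: 9/32 = 0.2812

Step 3 — cumulative fraction after k components = (λ_1 + ... + λ_k) / Σ λ:
  k = 1: 23/32 = 0.7188
  k = 2: (23 + 9)/32 = 32/32 = 1

Summary (fraction, with percent):

explained: PC1 0.7188 (71.88%), PC2 0.2812 (28.12%);  cumulative: 0.7188, 1


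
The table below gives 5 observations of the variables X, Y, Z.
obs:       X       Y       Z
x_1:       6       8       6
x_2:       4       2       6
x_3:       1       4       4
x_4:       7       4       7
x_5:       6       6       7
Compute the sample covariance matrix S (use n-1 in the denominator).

Step 1 — column means:
  mean(X) = (6 + 4 + 1 + 7 + 6) / 5 = 24/5 = 4.8
  mean(Y) = (8 + 2 + 4 + 4 + 6) / 5 = 24/5 = 4.8
  mean(Z) = (6 + 6 + 4 + 7 + 7) / 5 = 30/5 = 6

Step 2 — sample covariance S[i,j] = (1/(n-1)) · Σ_k (x_{k,i} - mean_i) · (x_{k,j} - mean_j), with n-1 = 4.
  S[X,X] = ((1.2)·(1.2) + (-0.8)·(-0.8) + (-3.8)·(-3.8) + (2.2)·(2.2) + (1.2)·(1.2)) / 4 = 22.8/4 = 5.7
  S[X,Y] = ((1.2)·(3.2) + (-0.8)·(-2.8) + (-3.8)·(-0.8) + (2.2)·(-0.8) + (1.2)·(1.2)) / 4 = 8.8/4 = 2.2
  S[X,Z] = ((1.2)·(0) + (-0.8)·(0) + (-3.8)·(-2) + (2.2)·(1) + (1.2)·(1)) / 4 = 11/4 = 2.75
  S[Y,Y] = ((3.2)·(3.2) + (-2.8)·(-2.8) + (-0.8)·(-0.8) + (-0.8)·(-0.8) + (1.2)·(1.2)) / 4 = 20.8/4 = 5.2
  S[Y,Z] = ((3.2)·(0) + (-2.8)·(0) + (-0.8)·(-2) + (-0.8)·(1) + (1.2)·(1)) / 4 = 2/4 = 0.5
  S[Z,Z] = ((0)·(0) + (0)·(0) + (-2)·(-2) + (1)·(1) + (1)·(1)) / 4 = 6/4 = 1.5

S is symmetric (S[j,i] = S[i,j]). Assembling:

S = [[5.7, 2.2, 2.75],
 [2.2, 5.2, 0.5],
 [2.75, 0.5, 1.5]]


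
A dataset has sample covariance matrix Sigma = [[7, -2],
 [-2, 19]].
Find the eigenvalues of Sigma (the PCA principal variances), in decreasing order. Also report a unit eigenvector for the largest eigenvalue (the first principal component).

Step 1 — characteristic polynomial of 2×2 Sigma:
  det(Sigma - λI) = λ² - trace · λ + det = 0.
  trace = 7 + 19 = 26, det = 7·19 - (-2)² = 129.
Step 2 — discriminant:
  Δ = trace² - 4·det = 676 - 516 = 160.
Step 3 — eigenvalues:
  λ = (trace ± √Δ)/2 = (26 ± 12.6491)/2,
  λ_1 = 19.3246,  λ_2 = 6.6754.

Step 4 — unit eigenvector for λ_1: solve (Sigma - λ_1 I)v = 0. First row:
  (7 - 19.3246)·v_x + (-2)·v_y = 0, i.e. (-12.3246)·v_x + (-2)·v_y = 0,
  so v ∝ (b, λ_1 - a) = (-2, 12.3246); multiply by -1 so the first entry is positive: u = (2, -12.3246).
  ||u|| = √((2)² + (-12.3246)²) = √(155.8947) ≈ 12.4858,
  v_1 = u/||u|| ≈ (0.1602, -0.9871) (||v_1|| = 1).

λ_1 = 19.3246,  λ_2 = 6.6754;  v_1 ≈ (0.1602, -0.9871)


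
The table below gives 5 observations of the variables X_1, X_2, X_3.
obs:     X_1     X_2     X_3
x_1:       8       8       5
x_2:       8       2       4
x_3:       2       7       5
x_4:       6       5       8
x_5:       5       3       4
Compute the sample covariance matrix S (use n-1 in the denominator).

Step 1 — column means:
  mean(X_1) = (8 + 8 + 2 + 6 + 5) / 5 = 29/5 = 5.8
  mean(X_2) = (8 + 2 + 7 + 5 + 3) / 5 = 25/5 = 5
  mean(X_3) = (5 + 4 + 5 + 8 + 4) / 5 = 26/5 = 5.2

Step 2 — sample covariance S[i,j] = (1/(n-1)) · Σ_k (x_{k,i} - mean_i) · (x_{k,j} - mean_j), with n-1 = 4.
  S[X_1,X_1] = ((2.2)·(2.2) + (2.2)·(2.2) + (-3.8)·(-3.8) + (0.2)·(0.2) + (-0.8)·(-0.8)) / 4 = 24.8/4 = 6.2
  S[X_1,X_2] = ((2.2)·(3) + (2.2)·(-3) + (-3.8)·(2) + (0.2)·(0) + (-0.8)·(-2)) / 4 = -6/4 = -1.5
  S[X_1,X_3] = ((2.2)·(-0.2) + (2.2)·(-1.2) + (-3.8)·(-0.2) + (0.2)·(2.8) + (-0.8)·(-1.2)) / 4 = -0.8/4 = -0.2
  S[X_2,X_2] = ((3)·(3) + (-3)·(-3) + (2)·(2) + (0)·(0) + (-2)·(-2)) / 4 = 26/4 = 6.5
  S[X_2,X_3] = ((3)·(-0.2) + (-3)·(-1.2) + (2)·(-0.2) + (0)·(2.8) + (-2)·(-1.2)) / 4 = 5/4 = 1.25
  S[X_3,X_3] = ((-0.2)·(-0.2) + (-1.2)·(-1.2) + (-0.2)·(-0.2) + (2.8)·(2.8) + (-1.2)·(-1.2)) / 4 = 10.8/4 = 2.7

S is symmetric (S[j,i] = S[i,j]). Assembling:

S = [[6.2, -1.5, -0.2],
 [-1.5, 6.5, 1.25],
 [-0.2, 1.25, 2.7]]


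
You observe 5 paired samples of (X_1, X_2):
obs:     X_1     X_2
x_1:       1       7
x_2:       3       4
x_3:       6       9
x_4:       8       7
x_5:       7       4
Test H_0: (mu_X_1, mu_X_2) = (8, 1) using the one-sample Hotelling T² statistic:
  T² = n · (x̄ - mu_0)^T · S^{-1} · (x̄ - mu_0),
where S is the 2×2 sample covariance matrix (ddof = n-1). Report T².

Step 1 — sample mean vector:
  mean(X_1) = (1 + 3 + 6 + 8 + 7) / 5 = 25/5 = 5
  mean(X_2) = (7 + 4 + 9 + 7 + 4) / 5 = 31/5 = 6.2
  x̄ = (5, 6.2),  deviation x̄ - mu_0 = (5, 6.2) - (8, 1) = (-3, 5.2).

Step 2 — sample covariance matrix, S[i,j] = (1/(n-1)) · Σ_k (x_{k,i} - mean_i) · (x_{k,j} - mean_j), divisor n-1 = 4:
  S[X_1,X_1] = ((-4)·(-4) + (-2)·(-2) + (1)·(1) + (3)·(3) + (2)·(2)) / 4 = 34/4 = 8.5
  S[X_1,X_2] = ((-4)·(0.8) + (-2)·(-2.2) + (1)·(2.8) + (3)·(0.8) + (2)·(-2.2)) / 4 = 2/4 = 0.5
  S[X_2,X_2] = ((0.8)·(0.8) + (-2.2)·(-2.2) + (2.8)·(2.8) + (0.8)·(0.8) + (-2.2)·(-2.2)) / 4 = 18.8/4 = 4.7
  S = [[8.5, 0.5],
 [0.5, 4.7]].

Step 3 — invert S. det(S) = 8.5·4.7 - (0.5)² = 39.7.
  S^{-1} = (1/det) · [[d, -b], [-b, a]] = [[0.1184, -0.0126],
 [-0.0126, 0.2141]].

Step 4 — quadratic form (x̄ - mu_0)^T · S^{-1} · (x̄ - mu_0):
  S^{-1} · (x̄ - mu_0) = (-0.4207, 1.1511),
  (x̄ - mu_0)^T · [...] = (-3)·(-0.4207) + (5.2)·(1.1511) = 7.2479.

Step 5 — scale by n: T² = 5 · 7.2479 = 36.2393.

T² ≈ 36.2393


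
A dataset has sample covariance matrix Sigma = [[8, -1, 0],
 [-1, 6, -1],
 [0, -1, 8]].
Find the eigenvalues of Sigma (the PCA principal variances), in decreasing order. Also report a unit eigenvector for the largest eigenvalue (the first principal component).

Step 1 — characteristic polynomial p(λ) = det(λI - Sigma) = λ³ - tr·λ² + c_1·λ - det, where tr = trace, c_1 = sum of the principal 2×2 minors, det = det(Sigma):
  tr = 8 + 6 + 8 = 22,
  c_1 = (8·6 - (-1)²) + (8·8 - (0)²) + (6·8 - (-1)²) = 47 + 64 + 47 = 158,
  det = 8·(6·8 - (-1)²) - (-1)·((-1)·8 - (-1)·(0)) + (0)·((-1)·(-1) - 6·(0)) = 8·(47) - (-1)·(-8) + (0)·(1) = 368.
  So p(λ) = λ³ - 22λ² + 158λ - 368.
Step 2 — look for an integer root (rational root theorem: any rational root is an integer divisor of 368). Testing λ = 8:
  p(8) = 512 - 1408 + 1264 - 368 = 0  ✓
  Dividing out (λ - 8): p(λ) = (λ - 8)(λ² - 14λ + 46).
Step 3 — remaining eigenvalues from the quadratic λ² - 14λ + 46 = 0:
  Δ = 14² - 4·46 = 196 - 184 = 12,  λ = (14 ± √12)/2 = (14 ± 3.4641)/2 ≈ 8.7321 or 5.2679.
  Sorted: λ_1 = 8.7321,  λ_2 = 8,  λ_3 = 5.2679  (check: sum = 22 = tr ✓).

Step 4 — unit eigenvector for λ_1 ≈ 8.7321: v spans the null space of (Sigma - λ_1 I), whose rows are
  r_1 = (-0.7321, -1, 0),  r_2 = (-1, -2.7321, -1),  r_3 = (0, -1, -0.7321).
  v is orthogonal to every row, so take v ∝ r_1 × r_2 = ((-1)·(-1) - (0)·(-2.7321), (0)·(-1) - (-0.7321)·(-1), (-0.7321)·(-2.7321) - (-1)·(-1)) ≈ (1, -0.7321, 1).
  Let u = (1, -0.7321, 1).
  ||u|| = √((1)² + (-0.7321)² + (1)²) = √(2.5359) ≈ 1.5925,  v_1 = u/||u|| ≈ (0.628, -0.4597, 0.628) (||v_1|| = 1).

λ_1 = 8.7321,  λ_2 = 8,  λ_3 = 5.2679;  v_1 ≈ (0.628, -0.4597, 0.628)


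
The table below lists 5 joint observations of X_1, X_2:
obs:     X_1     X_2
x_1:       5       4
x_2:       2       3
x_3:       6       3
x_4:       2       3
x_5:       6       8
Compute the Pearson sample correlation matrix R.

Step 1 — column means:
  mean(X_1) = (5 + 2 + 6 + 2 + 6) / 5 = 21/5 = 4.2
  mean(X_2) = (4 + 3 + 3 + 3 + 8) / 5 = 21/5 = 4.2

Step 2 — sample variances and covariances s[i,j] = (1/(n-1)) · Σ_k (x_{k,i} - mean_i) · (x_{k,j} - mean_j), with n-1 = 4:
  s[X_1,X_1] = ((0.8)·(0.8) + (-2.2)·(-2.2) + (1.8)·(1.8) + (-2.2)·(-2.2) + (1.8)·(1.8)) / 4 = 16.8/4 = 4.2
  s[X_1,X_2] = ((0.8)·(-0.2) + (-2.2)·(-1.2) + (1.8)·(-1.2) + (-2.2)·(-1.2) + (1.8)·(3.8)) / 4 = 9.8/4 = 2.45
  s[X_2,X_2] = ((-0.2)·(-0.2) + (-1.2)·(-1.2) + (-1.2)·(-1.2) + (-1.2)·(-1.2) + (3.8)·(3.8)) / 4 = 18.8/4 = 4.7
  Sample standard deviations s_i = √(s[i,i]):
  s(X_1) = √(4.2) = 2.0494
  s(X_2) = √(4.7) = 2.1679

Step 3 — r_{ij} = s_{ij} / (s_i · s_j):
  r[X_1,X_1] = 1 (diagonal).
  r[X_1,X_2] = 2.45 / (2.0494 · 2.1679) = 2.45 / 4.443 = 0.5514
  r[X_2,X_2] = 1 (diagonal).

R is symmetric with unit diagonal. Assembling:

R = [[1, 0.5514],
 [0.5514, 1]]


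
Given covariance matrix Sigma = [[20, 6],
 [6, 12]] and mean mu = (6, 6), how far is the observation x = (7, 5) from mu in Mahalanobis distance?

Step 1 — centre the observation: (x - mu) = (1, -1).

Step 2 — invert Sigma. det(Sigma) = 20·12 - (6)² = 204.
  Sigma^{-1} = (1/det) · [[d, -b], [-b, a]] = [[0.0588, -0.0294],
 [-0.0294, 0.098]].

Step 3 — form the quadratic (x - mu)^T · Sigma^{-1} · (x - mu):
  Sigma^{-1} · (x - mu) = (0.0882, -0.1275).
  (x - mu)^T · [Sigma^{-1} · (x - mu)] = (1)·(0.0882) + (-1)·(-0.1275) = 0.2157.

Step 4 — take square root: d = √(0.2157) ≈ 0.4644.

d(x, mu) = √(0.2157) ≈ 0.4644


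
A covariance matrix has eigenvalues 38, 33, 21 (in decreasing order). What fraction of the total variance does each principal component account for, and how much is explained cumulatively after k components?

Step 1 — total variance = trace(Sigma) = Σ λ_i = 38 + 33 + 21 = 92.

Step 2 — fraction explained by component i = λ_i / Σ λ:
  PC1: 38/92 = 0.413
  PC2: 33/92 = 0.3587
  PC3: 21/92 = 0.2283

Step 3 — cumulative fraction after k components = (λ_1 + ... + λ_k) / Σ λ:
  k = 1: 38/92 = 0.413
  k = 2: (38 + 33)/92 = 71/92 = 0.7717
  k = 3: (38 + 33 + 21)/92 = 92/92 = 1

Summary (fraction, with percent):

explained: PC1 0.413 (41.3%), PC2 0.3587 (35.87%), PC3 0.2283 (22.83%);  cumulative: 0.413, 0.7717, 1


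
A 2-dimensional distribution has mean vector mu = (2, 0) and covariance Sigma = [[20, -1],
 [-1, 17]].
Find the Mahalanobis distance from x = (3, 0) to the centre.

Step 1 — centre the observation: (x - mu) = (1, 0).

Step 2 — invert Sigma. det(Sigma) = 20·17 - (-1)² = 339.
  Sigma^{-1} = (1/det) · [[d, -b], [-b, a]] = [[0.0501, 0.0029],
 [0.0029, 0.059]].

Step 3 — form the quadratic (x - mu)^T · Sigma^{-1} · (x - mu):
  Sigma^{-1} · (x - mu) = (0.0501, 0.0029).
  (x - mu)^T · [Sigma^{-1} · (x - mu)] = (1)·(0.0501) + (0)·(0.0029) = 0.0501.

Step 4 — take square root: d = √(0.0501) ≈ 0.2239.

d(x, mu) = √(0.0501) ≈ 0.2239


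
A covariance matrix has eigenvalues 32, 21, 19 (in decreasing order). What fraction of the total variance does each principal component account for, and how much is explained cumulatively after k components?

Step 1 — total variance = trace(Sigma) = Σ λ_i = 32 + 21 + 19 = 72.

Step 2 — fraction explained by component i = λ_i / Σ λ:
  PC1: 32/72 = 0.4444
  PC2: 21/72 = 0.2917
  PC3: 19/72 = 0.2639

Step 3 — cumulative fraction after k components = (λ_1 + ... + λ_k) / Σ λ:
  k = 1: 32/72 = 0.4444
  k = 2: (32 + 21)/72 = 53/72 = 0.7361
  k = 3: (32 + 21 + 19)/72 = 72/72 = 1

Summary (fraction, with percent):

explained: PC1 0.4444 (44.44%), PC2 0.2917 (29.17%), PC3 0.2639 (26.39%);  cumulative: 0.4444, 0.7361, 1


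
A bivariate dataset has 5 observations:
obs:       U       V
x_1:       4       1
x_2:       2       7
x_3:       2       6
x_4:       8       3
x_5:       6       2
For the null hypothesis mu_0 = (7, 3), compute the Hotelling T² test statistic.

Step 1 — sample mean vector:
  mean(U) = (4 + 2 + 2 + 8 + 6) / 5 = 22/5 = 4.4
  mean(V) = (1 + 7 + 6 + 3 + 2) / 5 = 19/5 = 3.8
  x̄ = (4.4, 3.8),  deviation x̄ - mu_0 = (4.4, 3.8) - (7, 3) = (-2.6, 0.8).

Step 2 — sample covariance matrix, S[i,j] = (1/(n-1)) · Σ_k (x_{k,i} - mean_i) · (x_{k,j} - mean_j), divisor n-1 = 4:
  S[U,U] = ((-0.4)·(-0.4) + (-2.4)·(-2.4) + (-2.4)·(-2.4) + (3.6)·(3.6) + (1.6)·(1.6)) / 4 = 27.2/4 = 6.8
  S[U,V] = ((-0.4)·(-2.8) + (-2.4)·(3.2) + (-2.4)·(2.2) + (3.6)·(-0.8) + (1.6)·(-1.8)) / 4 = -17.6/4 = -4.4
  S[V,V] = ((-2.8)·(-2.8) + (3.2)·(3.2) + (2.2)·(2.2) + (-0.8)·(-0.8) + (-1.8)·(-1.8)) / 4 = 26.8/4 = 6.7
  S = [[6.8, -4.4],
 [-4.4, 6.7]].

Step 3 — invert S. det(S) = 6.8·6.7 - (-4.4)² = 26.2.
  S^{-1} = (1/det) · [[d, -b], [-b, a]] = [[0.2557, 0.1679],
 [0.1679, 0.2595]].

Step 4 — quadratic form (x̄ - mu_0)^T · S^{-1} · (x̄ - mu_0):
  S^{-1} · (x̄ - mu_0) = (-0.5305, -0.229),
  (x̄ - mu_0)^T · [...] = (-2.6)·(-0.5305) + (0.8)·(-0.229) = 1.1962.

Step 5 — scale by n: T² = 5 · 1.1962 = 5.9809.

T² ≈ 5.9809


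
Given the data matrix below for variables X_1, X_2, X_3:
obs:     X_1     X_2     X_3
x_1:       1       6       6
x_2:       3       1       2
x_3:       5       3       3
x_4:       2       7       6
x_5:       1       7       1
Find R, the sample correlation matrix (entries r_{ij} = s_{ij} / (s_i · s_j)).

Step 1 — column means:
  mean(X_1) = (1 + 3 + 5 + 2 + 1) / 5 = 12/5 = 2.4
  mean(X_2) = (6 + 1 + 3 + 7 + 7) / 5 = 24/5 = 4.8
  mean(X_3) = (6 + 2 + 3 + 6 + 1) / 5 = 18/5 = 3.6

Step 2 — sample variances and covariances s[i,j] = (1/(n-1)) · Σ_k (x_{k,i} - mean_i) · (x_{k,j} - mean_j), with n-1 = 4:
  s[X_1,X_1] = ((-1.4)·(-1.4) + (0.6)·(0.6) + (2.6)·(2.6) + (-0.4)·(-0.4) + (-1.4)·(-1.4)) / 4 = 11.2/4 = 2.8
  s[X_1,X_2] = ((-1.4)·(1.2) + (0.6)·(-3.8) + (2.6)·(-1.8) + (-0.4)·(2.2) + (-1.4)·(2.2)) / 4 = -12.6/4 = -3.15
  s[X_1,X_3] = ((-1.4)·(2.4) + (0.6)·(-1.6) + (2.6)·(-0.6) + (-0.4)·(2.4) + (-1.4)·(-2.6)) / 4 = -3.2/4 = -0.8
  s[X_2,X_2] = ((1.2)·(1.2) + (-3.8)·(-3.8) + (-1.8)·(-1.8) + (2.2)·(2.2) + (2.2)·(2.2)) / 4 = 28.8/4 = 7.2
  s[X_2,X_3] = ((1.2)·(2.4) + (-3.8)·(-1.6) + (-1.8)·(-0.6) + (2.2)·(2.4) + (2.2)·(-2.6)) / 4 = 9.6/4 = 2.4
  s[X_3,X_3] = ((2.4)·(2.4) + (-1.6)·(-1.6) + (-0.6)·(-0.6) + (2.4)·(2.4) + (-2.6)·(-2.6)) / 4 = 21.2/4 = 5.3
  Sample standard deviations s_i = √(s[i,i]):
  s(X_1) = √(2.8) = 1.6733
  s(X_2) = √(7.2) = 2.6833
  s(X_3) = √(5.3) = 2.3022

Step 3 — r_{ij} = s_{ij} / (s_i · s_j):
  r[X_1,X_1] = 1 (diagonal).
  r[X_1,X_2] = -3.15 / (1.6733 · 2.6833) = -3.15 / 4.49 = -0.7016
  r[X_1,X_3] = -0.8 / (1.6733 · 2.3022) = -0.8 / 3.8523 = -0.2077
  r[X_2,X_2] = 1 (diagonal).
  r[X_2,X_3] = 2.4 / (2.6833 · 2.3022) = 2.4 / 6.1774 = 0.3885
  r[X_3,X_3] = 1 (diagonal).

R is symmetric with unit diagonal. Assembling:

R = [[1, -0.7016, -0.2077],
 [-0.7016, 1, 0.3885],
 [-0.2077, 0.3885, 1]]


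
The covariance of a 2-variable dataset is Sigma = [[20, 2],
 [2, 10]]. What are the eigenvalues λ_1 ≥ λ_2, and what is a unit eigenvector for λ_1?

Step 1 — characteristic polynomial of 2×2 Sigma:
  det(Sigma - λI) = λ² - trace · λ + det = 0.
  trace = 20 + 10 = 30, det = 20·10 - (2)² = 196.
Step 2 — discriminant:
  Δ = trace² - 4·det = 900 - 784 = 116.
Step 3 — eigenvalues:
  λ = (trace ± √Δ)/2 = (30 ± 10.7703)/2,
  λ_1 = 20.3852,  λ_2 = 9.6148.

Step 4 — unit eigenvector for λ_1: solve (Sigma - λ_1 I)v = 0. First row:
  (20 - 20.3852)·v_x + (2)·v_y = 0, i.e. (-0.3852)·v_x + (2)·v_y = 0,
  so v ∝ (b, λ_1 - a) = (2, 0.3852) = u.
  ||u|| = √((2)² + (0.3852)²) = √(4.1484) ≈ 2.0368,
  v_1 = u/||u|| ≈ (0.982, 0.1891) (||v_1|| = 1).

λ_1 = 20.3852,  λ_2 = 9.6148;  v_1 ≈ (0.982, 0.1891)


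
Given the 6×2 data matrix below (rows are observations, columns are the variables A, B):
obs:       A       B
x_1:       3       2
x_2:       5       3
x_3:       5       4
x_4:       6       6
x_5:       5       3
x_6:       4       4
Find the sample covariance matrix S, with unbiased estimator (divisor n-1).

Step 1 — column means:
  mean(A) = (3 + 5 + 5 + 6 + 5 + 4) / 6 = 28/6 = 4.6667
  mean(B) = (2 + 3 + 4 + 6 + 3 + 4) / 6 = 22/6 = 3.6667

Step 2 — sample covariance S[i,j] = (1/(n-1)) · Σ_k (x_{k,i} - mean_i) · (x_{k,j} - mean_j), with n-1 = 5.
  S[A,A] = ((-1.6667)·(-1.6667) + (0.3333)·(0.3333) + (0.3333)·(0.3333) + (1.3333)·(1.3333) + (0.3333)·(0.3333) + (-0.6667)·(-0.6667)) / 5 = 5.3333/5 = 1.0667
  S[A,B] = ((-1.6667)·(-1.6667) + (0.3333)·(-0.6667) + (0.3333)·(0.3333) + (1.3333)·(2.3333) + (0.3333)·(-0.6667) + (-0.6667)·(0.3333)) / 5 = 5.3333/5 = 1.0667
  S[B,B] = ((-1.6667)·(-1.6667) + (-0.6667)·(-0.6667) + (0.3333)·(0.3333) + (2.3333)·(2.3333) + (-0.6667)·(-0.6667) + (0.3333)·(0.3333)) / 5 = 9.3333/5 = 1.8667

S is symmetric (S[j,i] = S[i,j]). Assembling:

S = [[1.0667, 1.0667],
 [1.0667, 1.8667]]
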